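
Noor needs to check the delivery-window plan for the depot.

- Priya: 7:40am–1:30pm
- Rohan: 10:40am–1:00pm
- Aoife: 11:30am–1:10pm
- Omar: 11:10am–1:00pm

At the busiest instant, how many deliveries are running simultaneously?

4

Sweep the timeline, counting +1 at each start and −1 at each end (ends before starts at a tie):
7:40am start Priya → 1
10:40am start Rohan → 2
11:10am start Omar → 3
11:30am start Aoife → 4
1:00pm end Omar → 3
1:00pm end Rohan → 2
1:10pm end Aoife → 1
1:30pm end Priya → 0
Peak is 4, at 11:30am (Aoife, Omar, Priya, Rohan).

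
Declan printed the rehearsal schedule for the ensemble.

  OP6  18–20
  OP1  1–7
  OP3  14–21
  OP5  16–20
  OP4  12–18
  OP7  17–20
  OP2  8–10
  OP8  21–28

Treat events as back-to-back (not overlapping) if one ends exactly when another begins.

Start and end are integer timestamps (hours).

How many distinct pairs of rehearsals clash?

Two intervals overlap when each starts before the other ends.
Sorted by start: OP1, OP2, OP4, OP3, OP5, OP7, OP6, OP8.
OP2 starts after OP1 ends, so nothing later overlaps OP1 either.
OP4 starts after OP2 ends, so nothing later overlaps OP2 either.
OP3 starts before OP4 ends → OP4 and OP3 overlap.
OP5 starts before OP4 ends → OP4 and OP5 overlap.
OP7 starts before OP4 ends → OP4 and OP7 overlap.
OP6 starts exactly when OP4 ends (back-to-back, no overlap), so nothing later overlaps OP4 either.
OP5 starts before OP3 ends → OP3 and OP5 overlap.
OP7 starts before OP3 ends → OP3 and OP7 overlap.
OP6 starts before OP3 ends → OP3 and OP6 overlap.
OP8 starts exactly when OP3 ends (back-to-back, no overlap).
OP7 starts before OP5 ends → OP5 and OP7 overlap.
OP6 starts before OP5 ends → OP5 and OP6 overlap.
OP8 starts after OP5 ends.
OP6 starts before OP7 ends → OP7 and OP6 overlap.
OP8 starts after OP7 ends.
OP8 starts after OP6 ends.
Overlapping pairs: OP3 & OP4, OP3 & OP5, OP3 & OP6, OP3 & OP7, OP4 & OP5, OP4 & OP7, OP5 & OP6, OP5 & OP7, OP6 & OP7 — 9 in total.

9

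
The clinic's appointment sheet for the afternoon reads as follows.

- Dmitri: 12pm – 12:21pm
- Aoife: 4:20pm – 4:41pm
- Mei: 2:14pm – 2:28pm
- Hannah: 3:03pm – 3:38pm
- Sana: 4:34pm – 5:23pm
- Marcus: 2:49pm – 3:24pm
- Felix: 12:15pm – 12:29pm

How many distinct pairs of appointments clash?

3

Sorted by start: Dmitri, Felix, Mei, Marcus, Hannah, Aoife, Sana.
Felix starts before Dmitri ends → Dmitri and Felix overlap.
Mei starts after Dmitri ends, so nothing later overlaps Dmitri either.
Mei starts after Felix ends, so nothing later overlaps Felix either.
Marcus starts after Mei ends, so nothing later overlaps Mei either.
Hannah starts before Marcus ends → Marcus and Hannah overlap.
Aoife starts after Marcus ends, so nothing later overlaps Marcus either.
Aoife starts after Hannah ends, so nothing later overlaps Hannah either.
Sana starts before Aoife ends → Aoife and Sana overlap.
Overlapping pairs: Aoife & Sana, Dmitri & Felix, Hannah & Marcus — 3 in total.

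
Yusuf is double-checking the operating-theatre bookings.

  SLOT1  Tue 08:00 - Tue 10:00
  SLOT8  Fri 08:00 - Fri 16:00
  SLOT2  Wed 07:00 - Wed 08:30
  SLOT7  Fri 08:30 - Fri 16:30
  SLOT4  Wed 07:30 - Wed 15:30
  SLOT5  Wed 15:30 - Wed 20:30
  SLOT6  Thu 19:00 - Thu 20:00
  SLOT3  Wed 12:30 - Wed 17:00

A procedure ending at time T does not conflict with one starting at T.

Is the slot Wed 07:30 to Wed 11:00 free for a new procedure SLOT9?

No — it overlaps SLOT2, SLOT4

SLOT1: ends Tue 10:00 at or before SLOT9 starts Wed 07:30 → clear.
SLOT2: starts Wed 07:00 before SLOT9 ends Wed 11:00, and ends Wed 08:30 after SLOT9 starts Wed 07:30 → overlap.
SLOT4: starts Wed 07:30 before SLOT9 ends Wed 11:00, and ends Wed 15:30 after SLOT9 starts Wed 07:30 → overlap.
SLOT3: starts Wed 12:30 at or after SLOT9 ends Wed 11:00 → clear.
SLOT5: starts Wed 15:30 at or after SLOT9 ends Wed 11:00 → clear.
SLOT6: starts Thu 19:00 at or after SLOT9 ends Wed 11:00 → clear.
SLOT8: starts Fri 08:00 at or after SLOT9 ends Wed 11:00 → clear.
SLOT7: starts Fri 08:30 at or after SLOT9 ends Wed 11:00 → clear.
SLOT9 overlaps SLOT2, SLOT4.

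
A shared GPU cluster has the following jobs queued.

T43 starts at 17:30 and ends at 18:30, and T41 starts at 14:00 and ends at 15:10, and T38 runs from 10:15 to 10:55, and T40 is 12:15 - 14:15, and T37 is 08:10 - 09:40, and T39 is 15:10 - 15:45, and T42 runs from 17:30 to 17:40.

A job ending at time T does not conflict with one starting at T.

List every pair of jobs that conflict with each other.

T40 & T41, T42 & T43

Sorted by start: T37, T38, T40, T41, T39, T42, T43.
T38 starts after T37 ends, so nothing later overlaps T37 either.
T40 starts after T38 ends, so nothing later overlaps T38 either.
T41 starts before T40 ends → T40 and T41 overlap.
T39 starts after T40 ends, so nothing later overlaps T40 either.
T39 starts exactly when T41 ends (back-to-back, no overlap), so nothing later overlaps T41 either.
T42 starts after T39 ends, so nothing later overlaps T39 either.
T43 starts before T42 ends → T42 and T43 overlap.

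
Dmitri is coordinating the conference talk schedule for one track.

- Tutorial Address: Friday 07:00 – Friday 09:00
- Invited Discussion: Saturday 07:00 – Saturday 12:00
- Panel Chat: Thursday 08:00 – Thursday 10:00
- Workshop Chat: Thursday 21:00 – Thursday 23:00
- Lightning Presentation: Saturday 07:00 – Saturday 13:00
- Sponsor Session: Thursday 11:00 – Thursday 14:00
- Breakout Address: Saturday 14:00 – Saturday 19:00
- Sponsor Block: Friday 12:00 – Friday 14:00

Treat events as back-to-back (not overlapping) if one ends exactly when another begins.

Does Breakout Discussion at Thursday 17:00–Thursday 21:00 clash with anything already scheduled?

Panel Chat: ends Thursday 10:00 at or before Breakout Discussion starts Thursday 17:00 → clear.
Sponsor Session: ends Thursday 14:00 at or before Breakout Discussion starts Thursday 17:00 → clear.
Workshop Chat: starts Thursday 21:00 at or after Breakout Discussion ends Thursday 21:00 → clear.
Tutorial Address: starts Friday 07:00 at or after Breakout Discussion ends Thursday 21:00 → clear.
Sponsor Block: starts Friday 12:00 at or after Breakout Discussion ends Thursday 21:00 → clear.
Invited Discussion: starts Saturday 07:00 at or after Breakout Discussion ends Thursday 21:00 → clear.
Lightning Presentation: starts Saturday 07:00 at or after Breakout Discussion ends Thursday 21:00 → clear.
Breakout Address: starts Saturday 14:00 at or after Breakout Discussion ends Thursday 21:00 → clear.

No — it doesn't clash with anything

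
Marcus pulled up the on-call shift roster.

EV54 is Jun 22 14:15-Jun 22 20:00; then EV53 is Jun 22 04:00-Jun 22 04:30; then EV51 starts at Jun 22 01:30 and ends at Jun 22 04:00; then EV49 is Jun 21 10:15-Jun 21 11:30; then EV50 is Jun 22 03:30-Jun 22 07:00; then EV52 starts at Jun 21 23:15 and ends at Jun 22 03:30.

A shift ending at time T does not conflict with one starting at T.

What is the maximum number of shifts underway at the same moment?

2

Walk through starts and ends in time order (an end at T is processed before a start at T):
Jun 21 10:15 start EV49 → 1
Jun 21 11:30 end EV49 → 0
Jun 21 23:15 start EV52 → 1
Jun 22 01:30 start EV51 → 2
Jun 22 03:30 end EV52 → 1
Jun 22 03:30 start EV50 → 2
Jun 22 04:00 end EV51 → 1
Jun 22 04:00 start EV53 → 2
Jun 22 04:30 end EV53 → 1
Jun 22 07:00 end EV50 → 0
Jun 22 14:15 start EV54 → 1
Jun 22 20:00 end EV54 → 0
Peak is 2, at Jun 22 01:30 (EV51, EV52).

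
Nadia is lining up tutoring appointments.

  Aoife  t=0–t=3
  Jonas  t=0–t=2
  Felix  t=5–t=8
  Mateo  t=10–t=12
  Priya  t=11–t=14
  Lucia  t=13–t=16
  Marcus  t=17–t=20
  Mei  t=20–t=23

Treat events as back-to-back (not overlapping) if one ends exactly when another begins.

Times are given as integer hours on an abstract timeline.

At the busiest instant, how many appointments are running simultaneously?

Sort all start/end points and keep a running count:
t=0 start Aoife → 1
t=0 start Jonas → 2
t=2 end Jonas → 1
t=3 end Aoife → 0
t=5 start Felix → 1
t=8 end Felix → 0
t=10 start Mateo → 1
t=11 start Priya → 2
t=12 end Mateo → 1
t=13 start Lucia → 2
t=14 end Priya → 1
t=16 end Lucia → 0
t=17 start Marcus → 1
t=20 end Marcus → 0
t=20 start Mei → 1
t=23 end Mei → 0
Peak is 2, at t=0 (Aoife, Jonas).

2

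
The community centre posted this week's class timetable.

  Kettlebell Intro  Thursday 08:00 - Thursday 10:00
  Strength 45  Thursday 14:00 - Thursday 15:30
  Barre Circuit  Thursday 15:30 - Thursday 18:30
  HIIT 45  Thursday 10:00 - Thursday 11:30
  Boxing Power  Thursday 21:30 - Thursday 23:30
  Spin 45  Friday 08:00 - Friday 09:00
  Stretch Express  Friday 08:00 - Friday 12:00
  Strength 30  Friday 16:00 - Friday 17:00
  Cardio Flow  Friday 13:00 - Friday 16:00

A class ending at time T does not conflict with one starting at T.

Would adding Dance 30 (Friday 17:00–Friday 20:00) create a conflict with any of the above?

No — it doesn't clash with anything

Kettlebell Intro: ends Thursday 10:00 at or before Dance 30 starts Friday 17:00 → clear.
HIIT 45: ends Thursday 11:30 at or before Dance 30 starts Friday 17:00 → clear.
Strength 45: ends Thursday 15:30 at or before Dance 30 starts Friday 17:00 → clear.
Barre Circuit: ends Thursday 18:30 at or before Dance 30 starts Friday 17:00 → clear.
Boxing Power: ends Thursday 23:30 at or before Dance 30 starts Friday 17:00 → clear.
Spin 45: ends Friday 09:00 at or before Dance 30 starts Friday 17:00 → clear.
Stretch Express: ends Friday 12:00 at or before Dance 30 starts Friday 17:00 → clear.
Cardio Flow: ends Friday 16:00 at or before Dance 30 starts Friday 17:00 → clear.
Strength 30: ends Friday 17:00 at or before Dance 30 starts Friday 17:00 → clear.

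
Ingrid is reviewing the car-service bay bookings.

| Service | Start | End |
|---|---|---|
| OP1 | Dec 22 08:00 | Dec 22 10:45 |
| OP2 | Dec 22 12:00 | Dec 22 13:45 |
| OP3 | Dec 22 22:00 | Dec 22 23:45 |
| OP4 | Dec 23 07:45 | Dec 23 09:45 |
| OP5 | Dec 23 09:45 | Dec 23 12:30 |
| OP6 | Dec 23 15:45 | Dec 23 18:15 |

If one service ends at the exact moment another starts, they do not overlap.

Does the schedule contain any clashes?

Sorted by start: OP1, OP2, OP3, OP4, OP5, OP6.
OP2 starts after OP1 ends, so nothing later overlaps OP1 either.
OP3 starts after OP2 ends, so nothing later overlaps OP2 either.
OP4 starts after OP3 ends, so nothing later overlaps OP3 either.
OP5 starts exactly when OP4 ends (back-to-back, no overlap), so nothing later overlaps OP4 either.
OP6 starts after OP5 ends.
Every pair is clear; the schedule has no overlaps.

No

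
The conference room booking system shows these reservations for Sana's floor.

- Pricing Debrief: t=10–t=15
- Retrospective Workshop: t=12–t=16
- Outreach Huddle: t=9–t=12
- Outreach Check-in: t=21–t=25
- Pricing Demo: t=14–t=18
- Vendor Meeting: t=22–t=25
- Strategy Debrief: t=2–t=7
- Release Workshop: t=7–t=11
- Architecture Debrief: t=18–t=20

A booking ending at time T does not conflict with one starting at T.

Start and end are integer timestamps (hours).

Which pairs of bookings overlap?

Outreach Check-in & Vendor Meeting, Outreach Huddle & Pricing Debrief, Outreach Huddle & Release Workshop, Pricing Debrief & Pricing Demo, Pricing Debrief & Release Workshop, Pricing Debrief & Retrospective Workshop, Pricing Demo & Retrospective Workshop

Sorted by start: Strategy Debrief, Release Workshop, Outreach Huddle, Pricing Debrief, Retrospective Workshop, Pricing Demo, Architecture Debrief, Outreach Check-in, Vendor Meeting.
Release Workshop starts exactly when Strategy Debrief ends (back-to-back, no overlap), so Strategy Debrief has no further overlaps.
Outreach Huddle starts before Release Workshop ends → Release Workshop and Outreach Huddle overlap.
Pricing Debrief starts before Release Workshop ends → Release Workshop and Pricing Debrief overlap.
Retrospective Workshop starts after Release Workshop ends, so Release Workshop has no further overlaps.
Pricing Debrief starts before Outreach Huddle ends → Outreach Huddle and Pricing Debrief overlap.
Retrospective Workshop starts exactly when Outreach Huddle ends (back-to-back, no overlap), so Outreach Huddle has no further overlaps.
Retrospective Workshop starts before Pricing Debrief ends → Pricing Debrief and Retrospective Workshop overlap.
Pricing Demo starts before Pricing Debrief ends → Pricing Debrief and Pricing Demo overlap.
Architecture Debrief starts after Pricing Debrief ends, so Pricing Debrief has no further overlaps.
Pricing Demo starts before Retrospective Workshop ends → Retrospective Workshop and Pricing Demo overlap.
Architecture Debrief starts after Retrospective Workshop ends, so Retrospective Workshop has no further overlaps.
Architecture Debrief starts exactly when Pricing Demo ends (back-to-back, no overlap), so Pricing Demo has no further overlaps.
Outreach Check-in starts after Architecture Debrief ends, so Architecture Debrief has no further overlaps.
Vendor Meeting starts before Outreach Check-in ends → Outreach Check-in and Vendor Meeting overlap.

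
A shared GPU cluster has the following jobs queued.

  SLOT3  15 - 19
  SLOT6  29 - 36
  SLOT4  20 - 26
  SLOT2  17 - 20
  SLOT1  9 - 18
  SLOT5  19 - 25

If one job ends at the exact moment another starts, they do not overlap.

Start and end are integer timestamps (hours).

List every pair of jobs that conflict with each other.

SLOT1 & SLOT2, SLOT1 & SLOT3, SLOT2 & SLOT3, SLOT2 & SLOT5, SLOT4 & SLOT5

Sorted by start: SLOT1, SLOT3, SLOT2, SLOT5, SLOT4, SLOT6.
SLOT3 starts before SLOT1 ends → SLOT1 and SLOT3 overlap.
SLOT2 starts before SLOT1 ends → SLOT1 and SLOT2 overlap.
SLOT5 starts after SLOT1 ends, so nothing later overlaps SLOT1 either.
SLOT2 starts before SLOT3 ends → SLOT3 and SLOT2 overlap.
SLOT5 starts exactly when SLOT3 ends (back-to-back, no overlap), so nothing later overlaps SLOT3 either.
SLOT5 starts before SLOT2 ends → SLOT2 and SLOT5 overlap.
SLOT4 starts exactly when SLOT2 ends (back-to-back, no overlap), so nothing later overlaps SLOT2 either.
SLOT4 starts before SLOT5 ends → SLOT5 and SLOT4 overlap.
SLOT6 starts after SLOT5 ends.
SLOT6 starts after SLOT4 ends.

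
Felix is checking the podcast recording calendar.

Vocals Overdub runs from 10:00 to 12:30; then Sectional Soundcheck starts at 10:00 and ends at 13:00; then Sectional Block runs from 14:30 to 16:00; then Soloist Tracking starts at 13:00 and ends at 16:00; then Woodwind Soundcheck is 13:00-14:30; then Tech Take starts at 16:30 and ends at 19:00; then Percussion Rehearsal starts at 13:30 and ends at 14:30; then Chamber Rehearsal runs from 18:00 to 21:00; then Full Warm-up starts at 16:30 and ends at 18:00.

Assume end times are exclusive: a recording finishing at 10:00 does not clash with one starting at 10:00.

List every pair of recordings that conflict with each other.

Sorted by start: Vocals Overdub, Sectional Soundcheck, Soloist Tracking, Woodwind Soundcheck, Percussion Rehearsal, Sectional Block, Tech Take, Full Warm-up, Chamber Rehearsal.
Sectional Soundcheck starts before Vocals Overdub ends → Vocals Overdub and Sectional Soundcheck overlap.
Soloist Tracking starts after Vocals Overdub ends — done with Vocals Overdub.
Soloist Tracking starts exactly when Sectional Soundcheck ends (back-to-back, no overlap) — done with Sectional Soundcheck.
Woodwind Soundcheck starts before Soloist Tracking ends → Soloist Tracking and Woodwind Soundcheck overlap.
Percussion Rehearsal starts before Soloist Tracking ends → Soloist Tracking and Percussion Rehearsal overlap.
Sectional Block starts before Soloist Tracking ends → Soloist Tracking and Sectional Block overlap.
Tech Take starts after Soloist Tracking ends — done with Soloist Tracking.
Percussion Rehearsal starts before Woodwind Soundcheck ends → Woodwind Soundcheck and Percussion Rehearsal overlap.
Sectional Block starts exactly when Woodwind Soundcheck ends (back-to-back, no overlap) — done with Woodwind Soundcheck.
Sectional Block starts exactly when Percussion Rehearsal ends (back-to-back, no overlap) — done with Percussion Rehearsal.
Tech Take starts after Sectional Block ends — done with Sectional Block.
Full Warm-up starts before Tech Take ends → Tech Take and Full Warm-up overlap.
Chamber Rehearsal starts before Tech Take ends → Tech Take and Chamber Rehearsal overlap.
Chamber Rehearsal starts exactly when Full Warm-up ends (back-to-back, no overlap).

Chamber Rehearsal & Tech Take, Full Warm-up & Tech Take, Percussion Rehearsal & Soloist Tracking, Percussion Rehearsal & Woodwind Soundcheck, Sectional Block & Soloist Tracking, Sectional Soundcheck & Vocals Overdub, Soloist Tracking & Woodwind Soundcheck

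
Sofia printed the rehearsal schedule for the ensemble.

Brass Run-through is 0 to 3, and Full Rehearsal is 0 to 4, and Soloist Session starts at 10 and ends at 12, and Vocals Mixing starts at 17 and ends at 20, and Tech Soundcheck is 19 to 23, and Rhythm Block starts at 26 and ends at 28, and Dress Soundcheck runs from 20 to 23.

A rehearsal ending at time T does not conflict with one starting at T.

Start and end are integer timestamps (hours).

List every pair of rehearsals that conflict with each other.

Brass Run-through & Full Rehearsal, Dress Soundcheck & Tech Soundcheck, Tech Soundcheck & Vocals Mixing

Two intervals overlap when each starts before the other ends.
Sorted by start: Brass Run-through, Full Rehearsal, Soloist Session, Vocals Mixing, Tech Soundcheck, Dress Soundcheck, Rhythm Block.
Full Rehearsal starts before Brass Run-through ends → Brass Run-through and Full Rehearsal overlap.
Soloist Session starts after Brass Run-through ends; Brass Run-through is clear from here.
Soloist Session starts after Full Rehearsal ends; Full Rehearsal is clear from here.
Vocals Mixing starts after Soloist Session ends; Soloist Session is clear from here.
Tech Soundcheck starts before Vocals Mixing ends → Vocals Mixing and Tech Soundcheck overlap.
Dress Soundcheck starts exactly when Vocals Mixing ends (back-to-back, no overlap); Vocals Mixing is clear from here.
Dress Soundcheck starts before Tech Soundcheck ends → Tech Soundcheck and Dress Soundcheck overlap.
Rhythm Block starts after Tech Soundcheck ends.
Rhythm Block starts after Dress Soundcheck ends.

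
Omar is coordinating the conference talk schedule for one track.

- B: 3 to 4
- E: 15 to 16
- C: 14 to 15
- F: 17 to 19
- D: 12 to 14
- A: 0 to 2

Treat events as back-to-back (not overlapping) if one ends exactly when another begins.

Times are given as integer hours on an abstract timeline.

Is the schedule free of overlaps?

Sorted by start: A, B, D, C, E, F.
B starts after A ends — done with A.
D starts after B ends — done with B.
C starts exactly when D ends (back-to-back, no overlap) — done with D.
E starts exactly when C ends (back-to-back, no overlap) — done with C.
F starts after E ends.
Every pair is clear; the schedule has no overlaps.

Yes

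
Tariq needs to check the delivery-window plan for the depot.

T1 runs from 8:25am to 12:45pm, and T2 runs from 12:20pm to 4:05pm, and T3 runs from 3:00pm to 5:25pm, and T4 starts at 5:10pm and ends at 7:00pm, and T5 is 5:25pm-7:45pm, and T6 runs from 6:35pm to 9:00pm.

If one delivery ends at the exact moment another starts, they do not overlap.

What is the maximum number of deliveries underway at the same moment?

3

Walk through starts and ends in time order (an end at T is processed before a start at T):
8:25am start T1 → 1
12:20pm start T2 → 2
12:45pm end T1 → 1
3:00pm start T3 → 2
4:05pm end T2 → 1
5:10pm start T4 → 2
5:25pm end T3 → 1
5:25pm start T5 → 2
6:35pm start T6 → 3
7:00pm end T4 → 2
7:45pm end T5 → 1
9:00pm end T6 → 0
Peak is 3, at 6:35pm (T4, T5, T6).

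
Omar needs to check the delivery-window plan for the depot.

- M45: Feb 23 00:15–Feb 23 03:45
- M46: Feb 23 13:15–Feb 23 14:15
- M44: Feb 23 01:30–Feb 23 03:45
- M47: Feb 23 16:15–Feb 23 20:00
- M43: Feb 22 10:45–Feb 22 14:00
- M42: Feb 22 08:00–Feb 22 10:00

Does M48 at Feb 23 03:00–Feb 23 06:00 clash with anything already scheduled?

Yes — it overlaps M44, M45

M42: ends Feb 22 10:00 at or before M48 starts Feb 23 03:00 → clear.
M43: ends Feb 22 14:00 at or before M48 starts Feb 23 03:00 → clear.
M45: starts Feb 23 00:15 before M48 ends Feb 23 06:00, and ends Feb 23 03:45 after M48 starts Feb 23 03:00 → overlap.
M44: starts Feb 23 01:30 before M48 ends Feb 23 06:00, and ends Feb 23 03:45 after M48 starts Feb 23 03:00 → overlap.
M46: starts Feb 23 13:15 at or after M48 ends Feb 23 06:00 → clear.
M47: starts Feb 23 16:15 at or after M48 ends Feb 23 06:00 → clear.
M48 overlaps M44, M45.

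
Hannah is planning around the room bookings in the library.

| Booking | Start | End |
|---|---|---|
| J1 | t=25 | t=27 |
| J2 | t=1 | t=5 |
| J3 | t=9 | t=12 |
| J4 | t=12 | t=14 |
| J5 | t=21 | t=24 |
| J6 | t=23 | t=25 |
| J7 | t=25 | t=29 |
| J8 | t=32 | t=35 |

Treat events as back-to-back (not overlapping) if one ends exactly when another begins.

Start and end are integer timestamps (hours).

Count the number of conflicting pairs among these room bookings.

2

Sorted by start: J2, J3, J4, J5, J6, J1, J7, J8.
J3 starts after J2 ends — done with J2.
J4 starts exactly when J3 ends (back-to-back, no overlap) — done with J3.
J5 starts after J4 ends — done with J4.
J6 starts before J5 ends → J5 and J6 overlap.
J1 starts after J5 ends — done with J5.
J1 starts exactly when J6 ends (back-to-back, no overlap) — done with J6.
J7 starts before J1 ends → J1 and J7 overlap.
J8 starts after J1 ends.
J8 starts after J7 ends.
Overlapping pairs: J1 & J7, J5 & J6 — 2 in total.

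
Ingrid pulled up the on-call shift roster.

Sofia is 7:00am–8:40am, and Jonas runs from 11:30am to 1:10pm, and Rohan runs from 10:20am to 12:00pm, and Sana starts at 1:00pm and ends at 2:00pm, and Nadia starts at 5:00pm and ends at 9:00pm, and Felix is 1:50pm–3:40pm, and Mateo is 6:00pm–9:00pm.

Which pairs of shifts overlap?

Sorted by start: Sofia, Rohan, Jonas, Sana, Felix, Nadia, Mateo.
Rohan starts after Sofia ends — done with Sofia.
Jonas starts before Rohan ends → Rohan and Jonas overlap.
Sana starts after Rohan ends — done with Rohan.
Sana starts before Jonas ends → Jonas and Sana overlap.
Felix starts after Jonas ends — done with Jonas.
Felix starts before Sana ends → Sana and Felix overlap.
Nadia starts after Sana ends — done with Sana.
Nadia starts after Felix ends — done with Felix.
Mateo starts before Nadia ends → Nadia and Mateo overlap.

Felix & Sana, Jonas & Rohan, Jonas & Sana, Mateo & Nadia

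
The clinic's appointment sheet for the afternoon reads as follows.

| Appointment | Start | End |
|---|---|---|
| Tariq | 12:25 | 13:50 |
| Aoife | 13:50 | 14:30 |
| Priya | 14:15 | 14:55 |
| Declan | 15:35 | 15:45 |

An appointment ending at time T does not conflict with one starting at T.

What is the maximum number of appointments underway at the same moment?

2

Sweep the timeline, counting +1 at each start and −1 at each end (ends before starts at a tie):
12:25 start Tariq → 1
13:50 end Tariq → 0
13:50 start Aoife → 1
14:15 start Priya → 2
14:30 end Aoife → 1
14:55 end Priya → 0
15:35 start Declan → 1
15:45 end Declan → 0
Peak is 2, at 14:15 (Aoife, Priya).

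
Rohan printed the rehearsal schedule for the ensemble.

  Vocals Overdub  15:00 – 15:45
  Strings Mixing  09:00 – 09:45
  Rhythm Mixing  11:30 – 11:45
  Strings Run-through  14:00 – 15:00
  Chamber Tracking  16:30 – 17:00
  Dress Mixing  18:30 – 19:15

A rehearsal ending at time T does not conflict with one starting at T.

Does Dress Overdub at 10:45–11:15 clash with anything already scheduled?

Strings Mixing: ends 09:45 at or before Dress Overdub starts 10:45 → clear.
Rhythm Mixing: starts 11:30 at or after Dress Overdub ends 11:15 → clear.
Strings Run-through: starts 14:00 at or after Dress Overdub ends 11:15 → clear.
Vocals Overdub: starts 15:00 at or after Dress Overdub ends 11:15 → clear.
Chamber Tracking: starts 16:30 at or after Dress Overdub ends 11:15 → clear.
Dress Mixing: starts 18:30 at or after Dress Overdub ends 11:15 → clear.

No — it doesn't clash with anything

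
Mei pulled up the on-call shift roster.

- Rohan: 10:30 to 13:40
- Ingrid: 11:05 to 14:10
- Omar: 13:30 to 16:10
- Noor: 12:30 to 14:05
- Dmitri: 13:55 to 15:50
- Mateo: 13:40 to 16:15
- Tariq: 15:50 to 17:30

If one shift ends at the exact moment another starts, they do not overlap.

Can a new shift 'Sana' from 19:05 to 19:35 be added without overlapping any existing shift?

Rohan: ends 13:40 at or before Sana starts 19:05 → clear.
Ingrid: ends 14:10 at or before Sana starts 19:05 → clear.
Noor: ends 14:05 at or before Sana starts 19:05 → clear.
Omar: ends 16:10 at or before Sana starts 19:05 → clear.
Mateo: ends 16:15 at or before Sana starts 19:05 → clear.
Dmitri: ends 15:50 at or before Sana starts 19:05 → clear.
Tariq: ends 17:30 at or before Sana starts 19:05 → clear.

Yes — the slot is free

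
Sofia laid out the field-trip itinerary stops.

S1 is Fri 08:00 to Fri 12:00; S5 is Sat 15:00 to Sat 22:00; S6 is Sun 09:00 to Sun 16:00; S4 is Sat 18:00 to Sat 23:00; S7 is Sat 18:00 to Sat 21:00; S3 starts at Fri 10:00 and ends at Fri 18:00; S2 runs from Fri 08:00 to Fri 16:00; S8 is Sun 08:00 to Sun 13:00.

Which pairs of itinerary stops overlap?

Check each pair: they overlap iff neither finishes before the other starts.
Sorted by start: S1, S2, S3, S5, S4, S7, S8, S6.
S2 starts before S1 ends → S1 and S2 overlap.
S3 starts before S1 ends → S1 and S3 overlap.
S5 starts after S1 ends, so nothing later overlaps S1 either.
S3 starts before S2 ends → S2 and S3 overlap.
S5 starts after S2 ends, so nothing later overlaps S2 either.
S5 starts after S3 ends, so nothing later overlaps S3 either.
S4 starts before S5 ends → S5 and S4 overlap.
S7 starts before S5 ends → S5 and S7 overlap.
S8 starts after S5 ends, so nothing later overlaps S5 either.
S7 starts before S4 ends → S4 and S7 overlap.
S8 starts after S4 ends, so nothing later overlaps S4 either.
S8 starts after S7 ends, so nothing later overlaps S7 either.
S6 starts before S8 ends → S8 and S6 overlap.

S1 & S2, S1 & S3, S2 & S3, S4 & S5, S4 & S7, S5 & S7, S6 & S8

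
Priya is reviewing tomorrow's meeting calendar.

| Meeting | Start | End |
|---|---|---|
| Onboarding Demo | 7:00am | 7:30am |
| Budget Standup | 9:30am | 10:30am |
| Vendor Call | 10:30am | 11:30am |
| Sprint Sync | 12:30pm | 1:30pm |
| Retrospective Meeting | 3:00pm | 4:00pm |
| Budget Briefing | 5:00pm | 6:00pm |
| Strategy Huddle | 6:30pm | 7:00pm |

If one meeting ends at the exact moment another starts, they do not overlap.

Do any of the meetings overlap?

Check each pair: they overlap iff neither finishes before the other starts.
Sorted by start: Onboarding Demo, Budget Standup, Vendor Call, Sprint Sync, Retrospective Meeting, Budget Briefing, Strategy Huddle.
Budget Standup starts after Onboarding Demo ends — done with Onboarding Demo.
Vendor Call starts exactly when Budget Standup ends (back-to-back, no overlap) — done with Budget Standup.
Sprint Sync starts after Vendor Call ends — done with Vendor Call.
Retrospective Meeting starts after Sprint Sync ends — done with Sprint Sync.
Budget Briefing starts after Retrospective Meeting ends — done with Retrospective Meeting.
Strategy Huddle starts after Budget Briefing ends.
Every pair is clear; the schedule has no overlaps.

No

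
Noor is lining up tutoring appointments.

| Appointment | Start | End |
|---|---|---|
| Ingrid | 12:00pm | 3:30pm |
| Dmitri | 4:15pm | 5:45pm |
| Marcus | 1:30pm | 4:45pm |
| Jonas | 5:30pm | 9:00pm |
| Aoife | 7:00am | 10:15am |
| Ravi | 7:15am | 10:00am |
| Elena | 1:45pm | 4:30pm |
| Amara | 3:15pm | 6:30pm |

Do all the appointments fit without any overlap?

Sorted by start: Aoife, Ravi, Ingrid, Marcus, Elena, Amara, Dmitri, Jonas.
Ravi starts before Aoife ends → Aoife and Ravi overlap.
That's a conflict, so the schedule is not conflict-free.

No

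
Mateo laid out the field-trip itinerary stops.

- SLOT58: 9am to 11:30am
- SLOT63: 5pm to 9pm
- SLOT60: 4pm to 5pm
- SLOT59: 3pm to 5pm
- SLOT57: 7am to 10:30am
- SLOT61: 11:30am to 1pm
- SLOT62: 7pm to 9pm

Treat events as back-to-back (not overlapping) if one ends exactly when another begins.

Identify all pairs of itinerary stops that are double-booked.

SLOT57 & SLOT58, SLOT59 & SLOT60, SLOT62 & SLOT63

Check each pair: they overlap iff neither finishes before the other starts.
Sorted by start: SLOT57, SLOT58, SLOT61, SLOT59, SLOT60, SLOT63, SLOT62.
SLOT58 starts before SLOT57 ends → SLOT57 and SLOT58 overlap.
SLOT61 starts after SLOT57 ends, so nothing later overlaps SLOT57 either.
SLOT61 starts exactly when SLOT58 ends (back-to-back, no overlap), so nothing later overlaps SLOT58 either.
SLOT59 starts after SLOT61 ends, so nothing later overlaps SLOT61 either.
SLOT60 starts before SLOT59 ends → SLOT59 and SLOT60 overlap.
SLOT63 starts exactly when SLOT59 ends (back-to-back, no overlap), so nothing later overlaps SLOT59 either.
SLOT63 starts exactly when SLOT60 ends (back-to-back, no overlap), so nothing later overlaps SLOT60 either.
SLOT62 starts before SLOT63 ends → SLOT63 and SLOT62 overlap.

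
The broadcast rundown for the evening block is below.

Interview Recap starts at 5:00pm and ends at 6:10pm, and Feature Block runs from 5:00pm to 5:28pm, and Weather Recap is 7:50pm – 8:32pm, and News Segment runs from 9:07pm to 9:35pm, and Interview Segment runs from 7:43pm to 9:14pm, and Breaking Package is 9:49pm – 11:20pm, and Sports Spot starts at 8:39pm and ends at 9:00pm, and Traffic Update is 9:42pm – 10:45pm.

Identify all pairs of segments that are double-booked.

Sorted by start: Interview Recap, Feature Block, Interview Segment, Weather Recap, Sports Spot, News Segment, Traffic Update, Breaking Package.
Feature Block starts before Interview Recap ends → Interview Recap and Feature Block overlap.
Interview Segment starts after Interview Recap ends; Interview Recap is clear from here.
Interview Segment starts after Feature Block ends; Feature Block is clear from here.
Weather Recap starts before Interview Segment ends → Interview Segment and Weather Recap overlap.
Sports Spot starts before Interview Segment ends → Interview Segment and Sports Spot overlap.
News Segment starts before Interview Segment ends → Interview Segment and News Segment overlap.
Traffic Update starts after Interview Segment ends; Interview Segment is clear from here.
Sports Spot starts after Weather Recap ends; Weather Recap is clear from here.
News Segment starts after Sports Spot ends; Sports Spot is clear from here.
Traffic Update starts after News Segment ends; News Segment is clear from here.
Breaking Package starts before Traffic Update ends → Traffic Update and Breaking Package overlap.

Breaking Package & Traffic Update, Feature Block & Interview Recap, Interview Segment & News Segment, Interview Segment & Sports Spot, Interview Segment & Weather Recap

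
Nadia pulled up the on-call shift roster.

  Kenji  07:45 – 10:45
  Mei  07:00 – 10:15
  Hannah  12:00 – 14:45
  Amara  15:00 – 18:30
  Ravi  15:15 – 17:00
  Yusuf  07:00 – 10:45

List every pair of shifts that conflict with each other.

Amara & Ravi, Kenji & Mei, Kenji & Yusuf, Mei & Yusuf

Two intervals overlap when each starts before the other ends.
Sorted by start: Yusuf, Mei, Kenji, Hannah, Amara, Ravi.
Mei starts before Yusuf ends → Yusuf and Mei overlap.
Kenji starts before Yusuf ends → Yusuf and Kenji overlap.
Hannah starts after Yusuf ends, so Yusuf has no further overlaps.
Kenji starts before Mei ends → Mei and Kenji overlap.
Hannah starts after Mei ends, so Mei has no further overlaps.
Hannah starts after Kenji ends, so Kenji has no further overlaps.
Amara starts after Hannah ends, so Hannah has no further overlaps.
Ravi starts before Amara ends → Amara and Ravi overlap.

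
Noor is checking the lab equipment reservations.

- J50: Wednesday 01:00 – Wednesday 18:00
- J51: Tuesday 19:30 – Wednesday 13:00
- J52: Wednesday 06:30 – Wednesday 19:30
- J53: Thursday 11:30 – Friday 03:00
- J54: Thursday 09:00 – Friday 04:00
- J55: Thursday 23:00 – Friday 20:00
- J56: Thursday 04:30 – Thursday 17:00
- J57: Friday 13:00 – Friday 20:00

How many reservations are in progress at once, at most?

Sort all start/end points and keep a running count:
Tuesday 19:30 start J51 → 1
Wednesday 01:00 start J50 → 2
Wednesday 06:30 start J52 → 3
Wednesday 13:00 end J51 → 2
Wednesday 18:00 end J50 → 1
Wednesday 19:30 end J52 → 0
Thursday 04:30 start J56 → 1
Thursday 09:00 start J54 → 2
Thursday 11:30 start J53 → 3
Thursday 17:00 end J56 → 2
Thursday 23:00 start J55 → 3
Friday 03:00 end J53 → 2
Friday 04:00 end J54 → 1
Friday 13:00 start J57 → 2
Friday 20:00 end J55 → 1
Friday 20:00 end J57 → 0
Peak is 3, at Wednesday 06:30 (J50, J51, J52).

3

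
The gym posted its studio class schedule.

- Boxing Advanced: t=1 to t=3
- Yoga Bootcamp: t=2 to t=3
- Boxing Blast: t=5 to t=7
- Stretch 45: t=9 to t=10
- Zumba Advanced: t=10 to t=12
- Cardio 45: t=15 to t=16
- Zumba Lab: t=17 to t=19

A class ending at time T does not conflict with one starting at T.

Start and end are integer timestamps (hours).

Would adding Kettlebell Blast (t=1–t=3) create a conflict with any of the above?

Yes — it overlaps Boxing Advanced, Yoga Bootcamp

Boxing Advanced: starts t=1 before Kettlebell Blast ends t=3, and ends t=3 after Kettlebell Blast starts t=1 → overlap.
Yoga Bootcamp: starts t=2 before Kettlebell Blast ends t=3, and ends t=3 after Kettlebell Blast starts t=1 → overlap.
Boxing Blast: starts t=5 at or after Kettlebell Blast ends t=3 → clear.
Stretch 45: starts t=9 at or after Kettlebell Blast ends t=3 → clear.
Zumba Advanced: starts t=10 at or after Kettlebell Blast ends t=3 → clear.
Cardio 45: starts t=15 at or after Kettlebell Blast ends t=3 → clear.
Zumba Lab: starts t=17 at or after Kettlebell Blast ends t=3 → clear.
Kettlebell Blast overlaps Boxing Advanced, Yoga Bootcamp.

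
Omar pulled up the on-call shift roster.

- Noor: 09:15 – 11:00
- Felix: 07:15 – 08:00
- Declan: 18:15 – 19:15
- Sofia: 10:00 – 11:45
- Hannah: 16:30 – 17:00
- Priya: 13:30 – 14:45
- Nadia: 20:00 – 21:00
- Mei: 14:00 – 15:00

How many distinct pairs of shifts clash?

2

Two intervals overlap when each starts before the other ends.
Sorted by start: Felix, Noor, Sofia, Priya, Mei, Hannah, Declan, Nadia.
Noor starts after Felix ends — done with Felix.
Sofia starts before Noor ends → Noor and Sofia overlap.
Priya starts after Noor ends — done with Noor.
Priya starts after Sofia ends — done with Sofia.
Mei starts before Priya ends → Priya and Mei overlap.
Hannah starts after Priya ends — done with Priya.
Hannah starts after Mei ends — done with Mei.
Declan starts after Hannah ends — done with Hannah.
Nadia starts after Declan ends.
Overlapping pairs: Mei & Priya, Noor & Sofia — 2 in total.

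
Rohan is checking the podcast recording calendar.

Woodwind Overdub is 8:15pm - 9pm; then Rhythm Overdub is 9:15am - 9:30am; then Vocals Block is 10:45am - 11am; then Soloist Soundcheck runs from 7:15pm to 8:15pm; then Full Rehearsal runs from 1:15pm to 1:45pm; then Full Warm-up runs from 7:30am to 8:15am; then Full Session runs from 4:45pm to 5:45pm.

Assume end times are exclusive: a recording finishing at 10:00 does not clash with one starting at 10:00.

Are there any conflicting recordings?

No

Check each pair: they overlap iff neither finishes before the other starts.
Sorted by start: Full Warm-up, Rhythm Overdub, Vocals Block, Full Rehearsal, Full Session, Soloist Soundcheck, Woodwind Overdub.
Rhythm Overdub starts after Full Warm-up ends, so Full Warm-up has no further overlaps.
Vocals Block starts after Rhythm Overdub ends, so Rhythm Overdub has no further overlaps.
Full Rehearsal starts after Vocals Block ends, so Vocals Block has no further overlaps.
Full Session starts after Full Rehearsal ends, so Full Rehearsal has no further overlaps.
Soloist Soundcheck starts after Full Session ends, so Full Session has no further overlaps.
Woodwind Overdub starts exactly when Soloist Soundcheck ends (back-to-back, no overlap).
Every pair is clear; the schedule has no overlaps.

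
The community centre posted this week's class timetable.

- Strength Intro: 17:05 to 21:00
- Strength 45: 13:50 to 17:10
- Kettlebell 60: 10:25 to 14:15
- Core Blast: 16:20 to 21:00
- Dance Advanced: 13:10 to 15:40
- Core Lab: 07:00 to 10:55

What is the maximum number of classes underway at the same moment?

3

Sort all start/end points and keep a running count:
07:00 start Core Lab → 1
10:25 start Kettlebell 60 → 2
10:55 end Core Lab → 1
13:10 start Dance Advanced → 2
13:50 start Strength 45 → 3
14:15 end Kettlebell 60 → 2
15:40 end Dance Advanced → 1
16:20 start Core Blast → 2
17:05 start Strength Intro → 3
17:10 end Strength 45 → 2
21:00 end Core Blast → 1
21:00 end Strength Intro → 0
Peak is 3, at 13:50 (Dance Advanced, Kettlebell 60, Strength 45).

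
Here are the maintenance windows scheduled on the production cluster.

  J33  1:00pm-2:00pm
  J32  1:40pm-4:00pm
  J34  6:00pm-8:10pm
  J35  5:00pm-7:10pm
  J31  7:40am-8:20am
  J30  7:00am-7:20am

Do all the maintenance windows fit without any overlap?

Check each pair: they overlap iff neither finishes before the other starts.
Sorted by start: J30, J31, J33, J32, J35, J34.
J31 starts after J30 ends, so J30 has no further overlaps.
J33 starts after J31 ends, so J31 has no further overlaps.
J32 starts before J33 ends → J33 and J32 overlap.
That's a conflict, so the schedule is not conflict-free.

No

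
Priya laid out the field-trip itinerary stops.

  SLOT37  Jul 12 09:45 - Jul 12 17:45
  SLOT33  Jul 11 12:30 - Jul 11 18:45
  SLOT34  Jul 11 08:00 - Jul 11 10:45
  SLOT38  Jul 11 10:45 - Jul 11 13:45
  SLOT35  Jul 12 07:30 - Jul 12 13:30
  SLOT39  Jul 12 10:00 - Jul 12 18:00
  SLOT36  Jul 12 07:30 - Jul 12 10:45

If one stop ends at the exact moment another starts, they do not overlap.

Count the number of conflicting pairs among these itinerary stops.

7

Check each pair: they overlap iff neither finishes before the other starts.
Sorted by start: SLOT34, SLOT38, SLOT33, SLOT35, SLOT36, SLOT37, SLOT39.
SLOT38 starts exactly when SLOT34 ends (back-to-back, no overlap), so nothing later overlaps SLOT34 either.
SLOT33 starts before SLOT38 ends → SLOT38 and SLOT33 overlap.
SLOT35 starts after SLOT38 ends, so nothing later overlaps SLOT38 either.
SLOT35 starts after SLOT33 ends, so nothing later overlaps SLOT33 either.
SLOT36 starts before SLOT35 ends → SLOT35 and SLOT36 overlap.
SLOT37 starts before SLOT35 ends → SLOT35 and SLOT37 overlap.
SLOT39 starts before SLOT35 ends → SLOT35 and SLOT39 overlap.
SLOT37 starts before SLOT36 ends → SLOT36 and SLOT37 overlap.
SLOT39 starts before SLOT36 ends → SLOT36 and SLOT39 overlap.
SLOT39 starts before SLOT37 ends → SLOT37 and SLOT39 overlap.
Overlapping pairs: SLOT33 & SLOT38, SLOT35 & SLOT36, SLOT35 & SLOT37, SLOT35 & SLOT39, SLOT36 & SLOT37, SLOT36 & SLOT39, SLOT37 & SLOT39 — 7 in total.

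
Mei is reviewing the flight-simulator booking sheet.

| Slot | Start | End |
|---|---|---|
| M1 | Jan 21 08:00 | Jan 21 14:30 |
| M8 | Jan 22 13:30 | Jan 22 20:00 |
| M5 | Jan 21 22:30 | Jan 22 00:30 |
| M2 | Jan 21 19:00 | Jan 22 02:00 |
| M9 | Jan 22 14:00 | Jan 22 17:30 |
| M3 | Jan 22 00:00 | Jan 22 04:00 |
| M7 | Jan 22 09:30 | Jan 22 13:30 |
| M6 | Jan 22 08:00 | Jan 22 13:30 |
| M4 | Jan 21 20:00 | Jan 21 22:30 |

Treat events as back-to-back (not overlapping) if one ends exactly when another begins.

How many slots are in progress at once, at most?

Sort all start/end points and keep a running count:
Jan 21 08:00 start M1 → 1
Jan 21 14:30 end M1 → 0
Jan 21 19:00 start M2 → 1
Jan 21 20:00 start M4 → 2
Jan 21 22:30 end M4 → 1
Jan 21 22:30 start M5 → 2
Jan 22 00:00 start M3 → 3
Jan 22 00:30 end M5 → 2
Jan 22 02:00 end M2 → 1
Jan 22 04:00 end M3 → 0
Jan 22 08:00 start M6 → 1
Jan 22 09:30 start M7 → 2
Jan 22 13:30 end M6 → 1
Jan 22 13:30 end M7 → 0
Jan 22 13:30 start M8 → 1
Jan 22 14:00 start M9 → 2
Jan 22 17:30 end M9 → 1
Jan 22 20:00 end M8 → 0
Peak is 3, at Jan 22 00:00 (M2, M3, M5).

3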